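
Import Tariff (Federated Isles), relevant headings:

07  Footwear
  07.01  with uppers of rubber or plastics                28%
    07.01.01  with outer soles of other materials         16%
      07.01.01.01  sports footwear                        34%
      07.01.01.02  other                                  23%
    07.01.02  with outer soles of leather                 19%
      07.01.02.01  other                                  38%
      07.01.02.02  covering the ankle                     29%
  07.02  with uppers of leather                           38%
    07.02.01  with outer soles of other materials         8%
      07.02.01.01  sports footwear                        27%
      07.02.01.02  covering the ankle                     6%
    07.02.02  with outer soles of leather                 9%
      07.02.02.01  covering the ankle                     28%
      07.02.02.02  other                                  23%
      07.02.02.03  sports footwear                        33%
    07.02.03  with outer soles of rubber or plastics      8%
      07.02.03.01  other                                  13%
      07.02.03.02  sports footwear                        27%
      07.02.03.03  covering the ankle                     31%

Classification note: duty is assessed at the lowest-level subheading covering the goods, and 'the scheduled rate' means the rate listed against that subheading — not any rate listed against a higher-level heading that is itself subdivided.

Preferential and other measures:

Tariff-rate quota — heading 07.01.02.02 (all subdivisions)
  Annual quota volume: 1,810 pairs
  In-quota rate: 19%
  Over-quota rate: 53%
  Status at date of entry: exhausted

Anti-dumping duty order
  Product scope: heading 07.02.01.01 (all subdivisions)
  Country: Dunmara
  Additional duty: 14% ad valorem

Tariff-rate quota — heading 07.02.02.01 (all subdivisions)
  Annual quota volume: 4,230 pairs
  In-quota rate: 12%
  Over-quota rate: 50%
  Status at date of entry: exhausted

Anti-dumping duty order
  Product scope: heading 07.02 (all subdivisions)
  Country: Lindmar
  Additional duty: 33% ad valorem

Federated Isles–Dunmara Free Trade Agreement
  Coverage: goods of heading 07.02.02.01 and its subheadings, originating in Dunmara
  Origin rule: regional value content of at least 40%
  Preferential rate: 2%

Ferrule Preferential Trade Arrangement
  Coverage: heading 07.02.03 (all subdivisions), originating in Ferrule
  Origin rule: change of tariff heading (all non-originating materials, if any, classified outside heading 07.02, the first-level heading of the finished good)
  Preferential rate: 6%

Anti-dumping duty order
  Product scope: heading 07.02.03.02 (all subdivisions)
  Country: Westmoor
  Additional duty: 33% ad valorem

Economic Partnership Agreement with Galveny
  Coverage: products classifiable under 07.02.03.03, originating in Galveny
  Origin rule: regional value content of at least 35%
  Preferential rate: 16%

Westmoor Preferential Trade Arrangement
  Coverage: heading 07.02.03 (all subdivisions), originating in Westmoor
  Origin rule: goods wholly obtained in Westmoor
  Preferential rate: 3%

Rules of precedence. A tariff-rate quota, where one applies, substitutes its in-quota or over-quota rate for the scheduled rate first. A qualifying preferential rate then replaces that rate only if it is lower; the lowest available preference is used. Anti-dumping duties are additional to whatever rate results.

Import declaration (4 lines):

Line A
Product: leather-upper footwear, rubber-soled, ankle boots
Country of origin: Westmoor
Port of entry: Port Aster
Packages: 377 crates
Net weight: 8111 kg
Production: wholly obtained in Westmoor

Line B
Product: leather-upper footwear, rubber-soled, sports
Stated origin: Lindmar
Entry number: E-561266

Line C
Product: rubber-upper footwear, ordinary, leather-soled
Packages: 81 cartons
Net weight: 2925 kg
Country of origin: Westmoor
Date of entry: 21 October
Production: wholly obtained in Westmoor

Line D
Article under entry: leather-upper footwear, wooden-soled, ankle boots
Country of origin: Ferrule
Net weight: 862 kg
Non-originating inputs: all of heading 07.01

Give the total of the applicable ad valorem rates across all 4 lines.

Line A: leather-upper → 07.02; rubber-soled → 07.02.03; ankle boots → 07.02.03.03. Scheduled 31%. Westmoor agreement on 07.02.03: wholly obtained → 3% available; preferential 3%. → 3%.
Line B: leather-upper → 07.02; rubber-soled → 07.02.03; sports → 07.02.03.02. Scheduled 27%. anti-dumping (Lindmar, 07.02): +33%; total 27% + 33% = 60%. → 60%.
Line C: rubber-upper → 07.01; leather-soled → 07.01.02; ordinary → 07.01.02.01. Scheduled 38%. Westmoor agreement on 07.02.03: 07.01.02.01 not covered. → 38%.
Line D: leather-upper → 07.02; wooden-soled → 07.02.01; ankle boots → 07.02.01.02. Scheduled 6%. Ferrule agreement on 07.02.03: 07.02.01.02 not covered. → 6%.
Sum: 3% + 60% + 38% + 6% = 107%.

107%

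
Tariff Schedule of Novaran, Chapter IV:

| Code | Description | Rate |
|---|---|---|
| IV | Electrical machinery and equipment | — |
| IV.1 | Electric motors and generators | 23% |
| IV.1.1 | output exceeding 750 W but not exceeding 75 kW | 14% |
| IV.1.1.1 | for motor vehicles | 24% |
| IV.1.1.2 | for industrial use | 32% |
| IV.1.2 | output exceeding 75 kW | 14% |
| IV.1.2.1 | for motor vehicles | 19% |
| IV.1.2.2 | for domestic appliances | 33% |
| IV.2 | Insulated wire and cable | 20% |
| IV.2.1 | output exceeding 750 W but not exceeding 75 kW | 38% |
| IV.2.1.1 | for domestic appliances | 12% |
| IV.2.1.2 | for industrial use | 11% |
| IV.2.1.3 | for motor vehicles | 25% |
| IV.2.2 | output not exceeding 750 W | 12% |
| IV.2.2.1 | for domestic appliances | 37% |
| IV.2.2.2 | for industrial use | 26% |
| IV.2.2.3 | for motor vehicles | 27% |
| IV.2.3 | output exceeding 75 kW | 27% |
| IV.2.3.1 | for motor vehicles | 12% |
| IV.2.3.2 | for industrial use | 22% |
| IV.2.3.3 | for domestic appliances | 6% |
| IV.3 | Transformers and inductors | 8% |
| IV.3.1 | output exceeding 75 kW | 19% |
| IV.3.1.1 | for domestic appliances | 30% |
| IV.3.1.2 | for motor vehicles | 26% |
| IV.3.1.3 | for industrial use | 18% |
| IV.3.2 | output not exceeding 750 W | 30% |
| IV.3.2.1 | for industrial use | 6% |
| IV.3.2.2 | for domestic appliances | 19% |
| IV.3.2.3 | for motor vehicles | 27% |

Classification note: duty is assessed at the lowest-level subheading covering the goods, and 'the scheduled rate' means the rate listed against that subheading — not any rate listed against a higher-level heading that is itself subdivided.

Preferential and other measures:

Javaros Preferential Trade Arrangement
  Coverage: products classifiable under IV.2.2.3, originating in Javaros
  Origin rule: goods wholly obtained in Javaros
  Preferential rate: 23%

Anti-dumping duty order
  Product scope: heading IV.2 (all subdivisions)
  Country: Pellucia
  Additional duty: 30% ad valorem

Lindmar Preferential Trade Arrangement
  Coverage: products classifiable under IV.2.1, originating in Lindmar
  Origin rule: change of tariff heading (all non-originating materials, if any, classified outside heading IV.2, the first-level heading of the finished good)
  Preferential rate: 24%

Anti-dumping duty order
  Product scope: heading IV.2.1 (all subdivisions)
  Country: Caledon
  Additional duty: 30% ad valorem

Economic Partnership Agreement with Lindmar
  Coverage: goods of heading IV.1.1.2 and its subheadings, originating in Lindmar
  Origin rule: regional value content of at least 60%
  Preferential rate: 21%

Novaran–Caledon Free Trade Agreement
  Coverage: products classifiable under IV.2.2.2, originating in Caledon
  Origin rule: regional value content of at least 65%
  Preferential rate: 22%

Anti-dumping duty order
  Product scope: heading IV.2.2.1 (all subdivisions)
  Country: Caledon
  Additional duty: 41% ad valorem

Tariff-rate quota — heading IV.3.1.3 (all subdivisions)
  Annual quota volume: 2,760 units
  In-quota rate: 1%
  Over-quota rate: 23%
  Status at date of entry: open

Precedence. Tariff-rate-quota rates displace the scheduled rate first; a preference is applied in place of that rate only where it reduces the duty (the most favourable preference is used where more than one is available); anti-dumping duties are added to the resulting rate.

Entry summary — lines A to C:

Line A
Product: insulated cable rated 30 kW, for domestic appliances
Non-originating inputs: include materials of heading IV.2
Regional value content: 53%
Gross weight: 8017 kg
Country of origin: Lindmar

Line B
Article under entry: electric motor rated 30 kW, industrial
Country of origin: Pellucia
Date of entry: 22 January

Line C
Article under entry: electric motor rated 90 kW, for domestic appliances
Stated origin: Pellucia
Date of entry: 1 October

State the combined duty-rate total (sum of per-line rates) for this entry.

77%

Line A: insulated cable → IV.2; rated 30 kW → IV.2.1; for domestic appliances → IV.2.1.1. Scheduled 12%. Lindmar agreement on IV.2.1: CTH not met; Lindmar agreement on IV.1.1.2: IV.2.1.1 not covered. → 12%.
Line B: electric motor → IV.1; rated 30 kW → IV.1.1; industrial → IV.1.1.2. Scheduled 32%. No special measure applies. → 32%.
Line C: electric motor → IV.1; rated 90 kW → IV.1.2; for domestic appliances → IV.1.2.2. Scheduled 33%. No special measure applies. → 33%.
Sum: 12% + 32% + 33% = 77%.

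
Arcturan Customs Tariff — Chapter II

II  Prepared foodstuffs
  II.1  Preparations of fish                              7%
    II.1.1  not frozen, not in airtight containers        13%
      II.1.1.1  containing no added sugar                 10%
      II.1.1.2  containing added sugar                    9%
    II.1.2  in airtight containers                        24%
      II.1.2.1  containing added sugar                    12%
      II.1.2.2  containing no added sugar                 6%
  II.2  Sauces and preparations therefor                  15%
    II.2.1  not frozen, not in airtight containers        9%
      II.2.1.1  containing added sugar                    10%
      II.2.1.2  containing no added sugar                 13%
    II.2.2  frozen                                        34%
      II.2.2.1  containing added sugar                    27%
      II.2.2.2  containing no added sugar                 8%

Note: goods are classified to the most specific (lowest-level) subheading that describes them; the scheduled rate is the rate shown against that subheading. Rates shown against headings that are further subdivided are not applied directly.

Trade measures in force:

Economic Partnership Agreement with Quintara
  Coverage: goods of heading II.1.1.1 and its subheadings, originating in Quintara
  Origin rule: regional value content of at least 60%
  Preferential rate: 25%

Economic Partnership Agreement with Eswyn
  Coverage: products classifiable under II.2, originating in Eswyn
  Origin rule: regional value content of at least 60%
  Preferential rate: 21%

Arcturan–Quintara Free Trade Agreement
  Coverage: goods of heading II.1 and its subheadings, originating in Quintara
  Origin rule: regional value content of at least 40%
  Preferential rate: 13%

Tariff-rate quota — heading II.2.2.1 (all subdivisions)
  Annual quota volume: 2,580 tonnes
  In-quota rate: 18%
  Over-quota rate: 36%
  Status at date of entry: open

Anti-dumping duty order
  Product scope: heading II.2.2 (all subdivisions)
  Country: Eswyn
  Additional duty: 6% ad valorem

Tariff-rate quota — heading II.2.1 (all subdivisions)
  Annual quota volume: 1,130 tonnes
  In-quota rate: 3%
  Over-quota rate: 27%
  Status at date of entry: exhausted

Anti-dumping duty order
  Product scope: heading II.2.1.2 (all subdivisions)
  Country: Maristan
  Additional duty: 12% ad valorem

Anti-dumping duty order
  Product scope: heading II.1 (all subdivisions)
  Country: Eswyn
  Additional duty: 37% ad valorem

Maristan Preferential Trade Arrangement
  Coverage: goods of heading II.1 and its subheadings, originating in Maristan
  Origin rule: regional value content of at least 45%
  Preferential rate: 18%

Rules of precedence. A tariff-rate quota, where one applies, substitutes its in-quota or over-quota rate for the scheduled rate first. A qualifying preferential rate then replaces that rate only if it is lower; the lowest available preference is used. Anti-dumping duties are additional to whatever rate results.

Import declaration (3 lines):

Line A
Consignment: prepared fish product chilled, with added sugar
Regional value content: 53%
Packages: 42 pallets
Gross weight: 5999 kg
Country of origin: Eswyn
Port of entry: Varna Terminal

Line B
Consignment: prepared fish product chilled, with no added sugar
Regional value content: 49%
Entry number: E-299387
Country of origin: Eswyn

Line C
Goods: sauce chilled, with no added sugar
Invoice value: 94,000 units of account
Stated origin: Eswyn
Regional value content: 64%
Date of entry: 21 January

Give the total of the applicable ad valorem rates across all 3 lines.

114%

Line A: prepared fish product → II.1; chilled → II.1.1; with added sugar → II.1.1.2. Scheduled 9%. Eswyn agreement on II.2: II.1.1.2 not covered; anti-dumping (Eswyn, II.1): +37%; total 9% + 37% = 46%. → 46%.
Line B: prepared fish product → II.1; chilled → II.1.1; with no added sugar → II.1.1.1. Scheduled 10%. Eswyn agreement on II.2: II.1.1.1 not covered; anti-dumping (Eswyn, II.1): +37%; total 10% + 37% = 47%. → 47%.
Line C: sauce → II.2; chilled → II.2.1; with no added sugar → II.2.1.2. Scheduled 13%. quota on II.2.1 exhausted → over-quota 27%; Eswyn agreement on II.2: RVC ≥ 60% → 21% available; preferential 21%. → 21%.
Sum: 46% + 47% + 21% = 114%.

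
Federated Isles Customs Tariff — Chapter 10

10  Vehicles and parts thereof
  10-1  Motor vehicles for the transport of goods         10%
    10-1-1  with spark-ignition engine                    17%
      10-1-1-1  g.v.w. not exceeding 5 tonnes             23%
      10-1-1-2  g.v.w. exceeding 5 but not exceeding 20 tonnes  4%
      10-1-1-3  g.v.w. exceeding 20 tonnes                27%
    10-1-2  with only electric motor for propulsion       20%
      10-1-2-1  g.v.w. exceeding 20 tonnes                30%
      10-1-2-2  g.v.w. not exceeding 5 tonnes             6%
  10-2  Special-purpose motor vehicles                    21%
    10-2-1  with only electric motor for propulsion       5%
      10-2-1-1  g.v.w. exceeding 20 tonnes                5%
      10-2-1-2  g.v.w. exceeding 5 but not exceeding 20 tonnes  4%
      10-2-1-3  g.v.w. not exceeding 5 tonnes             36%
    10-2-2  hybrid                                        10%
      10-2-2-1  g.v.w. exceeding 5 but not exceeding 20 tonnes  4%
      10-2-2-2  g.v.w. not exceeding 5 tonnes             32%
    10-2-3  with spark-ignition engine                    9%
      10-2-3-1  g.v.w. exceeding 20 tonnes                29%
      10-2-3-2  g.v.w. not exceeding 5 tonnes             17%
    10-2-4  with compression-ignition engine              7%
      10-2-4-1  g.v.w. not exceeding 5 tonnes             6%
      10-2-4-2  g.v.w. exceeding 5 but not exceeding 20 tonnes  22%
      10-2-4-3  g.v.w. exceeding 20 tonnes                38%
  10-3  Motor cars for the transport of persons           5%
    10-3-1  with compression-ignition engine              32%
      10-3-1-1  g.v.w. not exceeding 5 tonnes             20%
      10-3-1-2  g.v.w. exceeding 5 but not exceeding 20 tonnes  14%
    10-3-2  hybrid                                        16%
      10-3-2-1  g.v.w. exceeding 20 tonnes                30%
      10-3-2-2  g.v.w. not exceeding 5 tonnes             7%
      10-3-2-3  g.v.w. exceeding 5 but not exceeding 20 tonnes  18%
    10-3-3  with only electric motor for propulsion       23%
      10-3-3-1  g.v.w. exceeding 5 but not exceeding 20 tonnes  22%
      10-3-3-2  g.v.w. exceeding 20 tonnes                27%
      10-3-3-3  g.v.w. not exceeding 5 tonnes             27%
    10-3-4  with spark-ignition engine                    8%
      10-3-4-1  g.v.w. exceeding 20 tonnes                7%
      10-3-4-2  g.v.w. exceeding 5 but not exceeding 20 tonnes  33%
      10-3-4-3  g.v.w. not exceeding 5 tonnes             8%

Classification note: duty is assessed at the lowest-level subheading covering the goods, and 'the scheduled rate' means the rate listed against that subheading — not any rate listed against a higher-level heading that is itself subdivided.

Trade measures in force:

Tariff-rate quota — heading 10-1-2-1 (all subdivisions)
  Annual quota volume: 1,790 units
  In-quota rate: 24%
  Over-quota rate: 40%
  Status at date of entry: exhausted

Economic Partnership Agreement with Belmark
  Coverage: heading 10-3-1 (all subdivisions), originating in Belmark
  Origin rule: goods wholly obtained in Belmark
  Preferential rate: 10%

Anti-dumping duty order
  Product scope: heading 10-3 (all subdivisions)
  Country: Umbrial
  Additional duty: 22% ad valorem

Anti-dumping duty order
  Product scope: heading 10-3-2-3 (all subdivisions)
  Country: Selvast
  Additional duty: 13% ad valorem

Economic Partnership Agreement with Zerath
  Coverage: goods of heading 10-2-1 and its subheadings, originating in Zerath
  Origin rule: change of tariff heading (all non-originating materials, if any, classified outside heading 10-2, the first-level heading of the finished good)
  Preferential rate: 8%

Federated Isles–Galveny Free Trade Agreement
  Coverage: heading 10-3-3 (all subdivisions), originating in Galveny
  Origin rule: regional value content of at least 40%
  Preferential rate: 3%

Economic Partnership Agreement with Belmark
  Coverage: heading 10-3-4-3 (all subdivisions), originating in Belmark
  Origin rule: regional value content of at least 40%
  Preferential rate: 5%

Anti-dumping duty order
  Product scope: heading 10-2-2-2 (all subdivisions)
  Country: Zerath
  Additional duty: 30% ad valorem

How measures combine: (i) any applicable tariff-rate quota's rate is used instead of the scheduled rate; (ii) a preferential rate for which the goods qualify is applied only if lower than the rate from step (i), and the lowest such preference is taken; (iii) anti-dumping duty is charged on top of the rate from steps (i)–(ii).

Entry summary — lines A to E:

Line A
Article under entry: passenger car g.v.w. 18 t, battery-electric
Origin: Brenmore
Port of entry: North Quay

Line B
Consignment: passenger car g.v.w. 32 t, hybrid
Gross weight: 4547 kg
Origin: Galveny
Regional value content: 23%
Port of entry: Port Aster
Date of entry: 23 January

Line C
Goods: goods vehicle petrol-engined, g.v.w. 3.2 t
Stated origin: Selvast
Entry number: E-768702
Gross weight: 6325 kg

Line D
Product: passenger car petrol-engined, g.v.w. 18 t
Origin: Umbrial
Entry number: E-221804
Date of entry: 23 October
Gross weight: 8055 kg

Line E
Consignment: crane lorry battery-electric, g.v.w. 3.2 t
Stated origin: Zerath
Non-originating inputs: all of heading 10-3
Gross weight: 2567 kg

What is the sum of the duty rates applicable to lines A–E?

Line A: passenger car → 10-3; battery-electric → 10-3-3; g.v.w. 18 t → 10-3-3-1. Scheduled 22%. No special measure applies. → 22%.
Line B: passenger car → 10-3; hybrid → 10-3-2; g.v.w. 32 t → 10-3-2-1. Scheduled 30%. Galveny agreement on 10-3-3: 10-3-2-1 not covered. → 30%.
Line C: goods vehicle → 10-1; petrol-engined → 10-1-1; g.v.w. 3.2 t → 10-1-1-1. Scheduled 23%. No special measure applies. → 23%.
Line D: passenger car → 10-3; petrol-engined → 10-3-4; g.v.w. 18 t → 10-3-4-2. Scheduled 33%. anti-dumping (Umbrial, 10-3): +22%; total 33% + 22% = 55%. → 55%.
Line E: crane lorry → 10-2; battery-electric → 10-2-1; g.v.w. 3.2 t → 10-2-1-3. Scheduled 36%. Zerath agreement on 10-2-1: CTH met → 8% available; preferential 8%. → 8%.
Sum: 22% + 30% + 23% + 55% + 8% = 138%.

138%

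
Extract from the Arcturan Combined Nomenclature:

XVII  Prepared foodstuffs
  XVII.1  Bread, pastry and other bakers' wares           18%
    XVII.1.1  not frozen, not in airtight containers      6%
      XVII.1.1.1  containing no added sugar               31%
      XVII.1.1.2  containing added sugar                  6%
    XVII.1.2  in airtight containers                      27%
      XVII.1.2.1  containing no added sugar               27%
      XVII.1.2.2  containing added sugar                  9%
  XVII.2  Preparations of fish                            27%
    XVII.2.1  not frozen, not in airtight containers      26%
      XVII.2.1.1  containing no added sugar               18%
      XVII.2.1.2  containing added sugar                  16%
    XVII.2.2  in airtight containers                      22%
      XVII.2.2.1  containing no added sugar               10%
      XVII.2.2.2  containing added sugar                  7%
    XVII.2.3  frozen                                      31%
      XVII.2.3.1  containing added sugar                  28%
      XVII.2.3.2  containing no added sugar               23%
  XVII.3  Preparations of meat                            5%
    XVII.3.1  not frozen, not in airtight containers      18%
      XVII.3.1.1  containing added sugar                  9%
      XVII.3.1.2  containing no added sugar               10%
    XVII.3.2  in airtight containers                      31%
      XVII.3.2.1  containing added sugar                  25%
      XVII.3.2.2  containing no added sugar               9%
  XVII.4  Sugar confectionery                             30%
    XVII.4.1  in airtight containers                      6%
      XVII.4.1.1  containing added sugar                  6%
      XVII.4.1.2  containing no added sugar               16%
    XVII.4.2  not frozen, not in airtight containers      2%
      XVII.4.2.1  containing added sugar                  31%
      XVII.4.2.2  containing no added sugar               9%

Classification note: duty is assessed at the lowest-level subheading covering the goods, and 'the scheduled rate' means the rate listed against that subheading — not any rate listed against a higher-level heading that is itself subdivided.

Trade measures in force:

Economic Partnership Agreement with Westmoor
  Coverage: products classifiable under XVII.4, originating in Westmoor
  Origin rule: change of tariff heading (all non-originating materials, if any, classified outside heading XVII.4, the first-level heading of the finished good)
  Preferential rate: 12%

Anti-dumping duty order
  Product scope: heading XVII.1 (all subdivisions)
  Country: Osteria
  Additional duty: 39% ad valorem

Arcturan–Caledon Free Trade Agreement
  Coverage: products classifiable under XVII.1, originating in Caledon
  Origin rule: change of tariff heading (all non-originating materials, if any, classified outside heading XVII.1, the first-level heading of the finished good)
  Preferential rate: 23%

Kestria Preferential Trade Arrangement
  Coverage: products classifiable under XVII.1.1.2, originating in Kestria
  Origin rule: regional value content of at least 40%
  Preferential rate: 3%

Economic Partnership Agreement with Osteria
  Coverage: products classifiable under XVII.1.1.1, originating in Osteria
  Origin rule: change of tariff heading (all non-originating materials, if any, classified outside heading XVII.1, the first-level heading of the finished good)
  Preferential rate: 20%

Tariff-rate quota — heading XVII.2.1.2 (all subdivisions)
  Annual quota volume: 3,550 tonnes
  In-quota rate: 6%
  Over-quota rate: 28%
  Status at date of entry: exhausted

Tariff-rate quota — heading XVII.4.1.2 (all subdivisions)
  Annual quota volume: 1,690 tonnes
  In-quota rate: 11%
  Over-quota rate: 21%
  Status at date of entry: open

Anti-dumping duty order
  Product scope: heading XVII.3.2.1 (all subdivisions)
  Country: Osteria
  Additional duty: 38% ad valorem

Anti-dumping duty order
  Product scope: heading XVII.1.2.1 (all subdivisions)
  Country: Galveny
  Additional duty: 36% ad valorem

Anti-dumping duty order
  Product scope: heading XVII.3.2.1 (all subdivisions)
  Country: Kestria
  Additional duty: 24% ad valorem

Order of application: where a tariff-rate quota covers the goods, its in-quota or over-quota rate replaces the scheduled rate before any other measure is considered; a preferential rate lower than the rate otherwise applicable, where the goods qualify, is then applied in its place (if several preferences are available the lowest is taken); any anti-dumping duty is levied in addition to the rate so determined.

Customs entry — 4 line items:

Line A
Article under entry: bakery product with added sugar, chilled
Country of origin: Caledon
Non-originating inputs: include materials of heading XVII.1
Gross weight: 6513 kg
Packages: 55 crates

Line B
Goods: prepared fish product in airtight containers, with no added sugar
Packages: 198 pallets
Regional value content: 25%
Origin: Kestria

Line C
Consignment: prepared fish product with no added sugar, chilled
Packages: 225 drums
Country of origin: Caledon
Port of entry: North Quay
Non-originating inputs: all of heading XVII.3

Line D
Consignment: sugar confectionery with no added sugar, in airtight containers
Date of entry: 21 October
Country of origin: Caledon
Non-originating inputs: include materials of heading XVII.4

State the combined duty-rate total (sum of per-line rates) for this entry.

Line A: bakery product → XVII.1; chilled → XVII.1.1; with added sugar → XVII.1.1.2. Scheduled 6%. Caledon agreement on XVII.1: CTH not met. → 6%.
Line B: prepared fish product → XVII.2; in airtight containers → XVII.2.2; with no added sugar → XVII.2.2.1. Scheduled 10%. Kestria agreement on XVII.1.1.2: XVII.2.2.1 not covered. → 10%.
Line C: prepared fish product → XVII.2; chilled → XVII.2.1; with no added sugar → XVII.2.1.1. Scheduled 18%. Caledon agreement on XVII.1: XVII.2.1.1 not covered. → 18%.
Line D: sugar confectionery → XVII.4; in airtight containers → XVII.4.1; with no added sugar → XVII.4.1.2. Scheduled 16%. quota on XVII.4.1.2 open → in-quota 11%; Caledon agreement on XVII.1: XVII.4.1.2 not covered. → 11%.
Sum: 6% + 10% + 18% + 11% = 45%.

45%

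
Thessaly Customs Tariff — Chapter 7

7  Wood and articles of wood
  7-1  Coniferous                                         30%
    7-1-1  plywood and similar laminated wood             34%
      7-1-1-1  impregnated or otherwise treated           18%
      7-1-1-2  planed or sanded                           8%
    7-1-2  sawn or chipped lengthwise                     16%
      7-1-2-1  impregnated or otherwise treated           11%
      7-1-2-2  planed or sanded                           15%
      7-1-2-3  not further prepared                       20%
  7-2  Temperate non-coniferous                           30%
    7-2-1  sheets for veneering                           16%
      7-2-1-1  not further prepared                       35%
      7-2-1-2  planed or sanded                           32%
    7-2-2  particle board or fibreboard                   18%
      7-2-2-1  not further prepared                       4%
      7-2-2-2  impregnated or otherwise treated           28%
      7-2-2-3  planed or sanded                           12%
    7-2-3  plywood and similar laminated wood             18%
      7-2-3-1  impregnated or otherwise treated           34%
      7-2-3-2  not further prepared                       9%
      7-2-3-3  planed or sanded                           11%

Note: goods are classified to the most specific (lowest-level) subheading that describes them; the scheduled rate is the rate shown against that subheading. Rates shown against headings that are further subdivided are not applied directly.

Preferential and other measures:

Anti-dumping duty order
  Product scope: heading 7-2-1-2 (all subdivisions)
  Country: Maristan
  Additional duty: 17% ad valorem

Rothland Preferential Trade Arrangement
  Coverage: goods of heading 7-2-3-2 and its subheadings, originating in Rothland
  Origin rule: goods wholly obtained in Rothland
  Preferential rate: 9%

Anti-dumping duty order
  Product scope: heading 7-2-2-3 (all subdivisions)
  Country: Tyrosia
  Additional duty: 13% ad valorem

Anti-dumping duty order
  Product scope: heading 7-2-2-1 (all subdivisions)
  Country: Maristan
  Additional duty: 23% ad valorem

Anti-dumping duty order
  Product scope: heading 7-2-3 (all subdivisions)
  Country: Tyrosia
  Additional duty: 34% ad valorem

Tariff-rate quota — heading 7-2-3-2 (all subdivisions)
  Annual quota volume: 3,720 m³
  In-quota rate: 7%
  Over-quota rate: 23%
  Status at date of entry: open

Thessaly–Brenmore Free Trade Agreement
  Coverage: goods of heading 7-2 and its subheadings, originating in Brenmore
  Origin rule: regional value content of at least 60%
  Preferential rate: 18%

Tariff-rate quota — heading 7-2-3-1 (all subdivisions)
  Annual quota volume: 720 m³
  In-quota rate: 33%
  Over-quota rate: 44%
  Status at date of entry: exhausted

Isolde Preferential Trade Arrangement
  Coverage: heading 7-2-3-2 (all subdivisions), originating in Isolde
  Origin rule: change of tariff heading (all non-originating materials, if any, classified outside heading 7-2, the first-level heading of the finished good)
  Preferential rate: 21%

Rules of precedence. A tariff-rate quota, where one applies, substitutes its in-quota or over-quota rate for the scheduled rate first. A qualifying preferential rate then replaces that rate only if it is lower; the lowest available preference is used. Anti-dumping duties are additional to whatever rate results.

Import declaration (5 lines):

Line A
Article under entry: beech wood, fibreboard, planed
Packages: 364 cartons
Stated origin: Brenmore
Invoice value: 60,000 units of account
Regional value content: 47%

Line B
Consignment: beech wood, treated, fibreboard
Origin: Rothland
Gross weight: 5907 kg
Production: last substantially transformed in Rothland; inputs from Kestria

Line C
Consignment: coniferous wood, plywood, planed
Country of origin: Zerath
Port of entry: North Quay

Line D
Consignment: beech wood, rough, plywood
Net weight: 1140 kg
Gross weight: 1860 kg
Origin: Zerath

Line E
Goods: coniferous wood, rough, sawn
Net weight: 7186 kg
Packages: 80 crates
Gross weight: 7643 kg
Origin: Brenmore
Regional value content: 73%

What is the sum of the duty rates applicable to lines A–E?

Line A: beech → 7-2; fibreboard → 7-2-2; planed → 7-2-2-3. Scheduled 12%. Brenmore agreement on 7-2: RVC < 60%. → 12%.
Line B: beech → 7-2; fibreboard → 7-2-2; treated → 7-2-2-2. Scheduled 28%. Rothland agreement on 7-2-3-2: 7-2-2-2 not covered. → 28%.
Line C: coniferous → 7-1; plywood → 7-1-1; planed → 7-1-1-2. Scheduled 8%. No special measure applies. → 8%.
Line D: beech → 7-2; plywood → 7-2-3; rough → 7-2-3-2. Scheduled 9%. quota on 7-2-3-2 open → in-quota 7%. → 7%.
Line E: coniferous → 7-1; sawn → 7-1-2; rough → 7-1-2-3. Scheduled 20%. Brenmore agreement on 7-2: 7-1-2-3 not covered. → 20%.
Sum: 12% + 28% + 8% + 7% + 20% = 75%.

75%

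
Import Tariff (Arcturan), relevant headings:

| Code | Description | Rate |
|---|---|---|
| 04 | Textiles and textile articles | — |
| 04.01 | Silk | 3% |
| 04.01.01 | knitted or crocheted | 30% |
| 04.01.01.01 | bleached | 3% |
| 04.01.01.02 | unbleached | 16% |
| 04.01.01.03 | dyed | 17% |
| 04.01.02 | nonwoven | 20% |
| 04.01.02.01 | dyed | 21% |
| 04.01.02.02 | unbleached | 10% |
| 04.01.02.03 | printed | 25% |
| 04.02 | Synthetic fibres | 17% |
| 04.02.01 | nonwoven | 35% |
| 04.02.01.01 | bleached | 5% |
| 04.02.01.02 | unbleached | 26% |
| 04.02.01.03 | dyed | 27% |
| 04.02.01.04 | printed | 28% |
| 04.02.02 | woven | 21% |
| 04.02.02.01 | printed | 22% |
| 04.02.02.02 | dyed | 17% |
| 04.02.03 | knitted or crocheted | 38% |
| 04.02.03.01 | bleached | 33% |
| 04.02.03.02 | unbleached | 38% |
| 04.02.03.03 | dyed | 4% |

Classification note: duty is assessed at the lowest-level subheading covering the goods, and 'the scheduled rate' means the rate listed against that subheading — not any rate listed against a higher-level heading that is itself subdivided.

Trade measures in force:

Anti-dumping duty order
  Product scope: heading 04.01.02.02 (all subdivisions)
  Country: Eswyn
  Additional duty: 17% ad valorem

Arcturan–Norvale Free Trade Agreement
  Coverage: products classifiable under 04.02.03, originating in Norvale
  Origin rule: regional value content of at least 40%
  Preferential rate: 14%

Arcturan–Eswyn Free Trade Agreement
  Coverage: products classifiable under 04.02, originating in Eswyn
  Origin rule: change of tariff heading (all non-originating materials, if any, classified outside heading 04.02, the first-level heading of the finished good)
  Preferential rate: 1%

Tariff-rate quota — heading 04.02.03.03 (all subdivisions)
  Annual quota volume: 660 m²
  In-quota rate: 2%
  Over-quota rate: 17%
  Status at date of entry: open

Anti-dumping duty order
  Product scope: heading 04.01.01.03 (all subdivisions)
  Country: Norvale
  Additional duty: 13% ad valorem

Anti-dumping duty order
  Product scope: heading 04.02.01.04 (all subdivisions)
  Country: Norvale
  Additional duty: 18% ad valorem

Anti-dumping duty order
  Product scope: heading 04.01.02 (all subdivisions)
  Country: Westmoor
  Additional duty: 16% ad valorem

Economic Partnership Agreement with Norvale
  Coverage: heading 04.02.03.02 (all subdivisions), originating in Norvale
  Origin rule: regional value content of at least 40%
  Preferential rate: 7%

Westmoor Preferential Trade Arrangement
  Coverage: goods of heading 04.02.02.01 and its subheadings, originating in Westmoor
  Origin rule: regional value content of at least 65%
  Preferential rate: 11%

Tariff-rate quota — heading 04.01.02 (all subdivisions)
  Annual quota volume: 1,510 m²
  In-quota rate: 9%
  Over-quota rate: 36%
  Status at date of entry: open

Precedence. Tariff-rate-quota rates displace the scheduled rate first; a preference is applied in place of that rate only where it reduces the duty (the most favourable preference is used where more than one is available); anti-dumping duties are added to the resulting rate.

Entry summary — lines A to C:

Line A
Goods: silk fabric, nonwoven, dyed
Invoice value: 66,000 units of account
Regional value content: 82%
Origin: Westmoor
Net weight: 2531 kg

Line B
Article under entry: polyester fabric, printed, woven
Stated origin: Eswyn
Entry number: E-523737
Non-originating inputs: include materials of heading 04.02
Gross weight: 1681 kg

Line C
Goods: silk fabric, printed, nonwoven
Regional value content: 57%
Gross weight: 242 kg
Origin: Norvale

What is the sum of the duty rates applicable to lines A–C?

56%

Line A: silk → 04.01; nonwoven → 04.01.02; dyed → 04.01.02.01. Scheduled 21%. quota on 04.01.02 open → in-quota 9%; Westmoor agreement on 04.02.02.01: 04.01.02.01 not covered; anti-dumping (Westmoor, 04.01.02): +16%; total 9% + 16% = 25%. → 25%.
Line B: polyester → 04.02; woven → 04.02.02; printed → 04.02.02.01. Scheduled 22%. Eswyn agreement on 04.02: CTH not met. → 22%.
Line C: silk → 04.01; nonwoven → 04.01.02; printed → 04.01.02.03. Scheduled 25%. quota on 04.01.02 open → in-quota 9%; Norvale agreement on 04.02.03: 04.01.02.03 not covered; Norvale agreement on 04.02.03.02: 04.01.02.03 not covered. → 9%.
Sum: 25% + 22% + 9% = 56%.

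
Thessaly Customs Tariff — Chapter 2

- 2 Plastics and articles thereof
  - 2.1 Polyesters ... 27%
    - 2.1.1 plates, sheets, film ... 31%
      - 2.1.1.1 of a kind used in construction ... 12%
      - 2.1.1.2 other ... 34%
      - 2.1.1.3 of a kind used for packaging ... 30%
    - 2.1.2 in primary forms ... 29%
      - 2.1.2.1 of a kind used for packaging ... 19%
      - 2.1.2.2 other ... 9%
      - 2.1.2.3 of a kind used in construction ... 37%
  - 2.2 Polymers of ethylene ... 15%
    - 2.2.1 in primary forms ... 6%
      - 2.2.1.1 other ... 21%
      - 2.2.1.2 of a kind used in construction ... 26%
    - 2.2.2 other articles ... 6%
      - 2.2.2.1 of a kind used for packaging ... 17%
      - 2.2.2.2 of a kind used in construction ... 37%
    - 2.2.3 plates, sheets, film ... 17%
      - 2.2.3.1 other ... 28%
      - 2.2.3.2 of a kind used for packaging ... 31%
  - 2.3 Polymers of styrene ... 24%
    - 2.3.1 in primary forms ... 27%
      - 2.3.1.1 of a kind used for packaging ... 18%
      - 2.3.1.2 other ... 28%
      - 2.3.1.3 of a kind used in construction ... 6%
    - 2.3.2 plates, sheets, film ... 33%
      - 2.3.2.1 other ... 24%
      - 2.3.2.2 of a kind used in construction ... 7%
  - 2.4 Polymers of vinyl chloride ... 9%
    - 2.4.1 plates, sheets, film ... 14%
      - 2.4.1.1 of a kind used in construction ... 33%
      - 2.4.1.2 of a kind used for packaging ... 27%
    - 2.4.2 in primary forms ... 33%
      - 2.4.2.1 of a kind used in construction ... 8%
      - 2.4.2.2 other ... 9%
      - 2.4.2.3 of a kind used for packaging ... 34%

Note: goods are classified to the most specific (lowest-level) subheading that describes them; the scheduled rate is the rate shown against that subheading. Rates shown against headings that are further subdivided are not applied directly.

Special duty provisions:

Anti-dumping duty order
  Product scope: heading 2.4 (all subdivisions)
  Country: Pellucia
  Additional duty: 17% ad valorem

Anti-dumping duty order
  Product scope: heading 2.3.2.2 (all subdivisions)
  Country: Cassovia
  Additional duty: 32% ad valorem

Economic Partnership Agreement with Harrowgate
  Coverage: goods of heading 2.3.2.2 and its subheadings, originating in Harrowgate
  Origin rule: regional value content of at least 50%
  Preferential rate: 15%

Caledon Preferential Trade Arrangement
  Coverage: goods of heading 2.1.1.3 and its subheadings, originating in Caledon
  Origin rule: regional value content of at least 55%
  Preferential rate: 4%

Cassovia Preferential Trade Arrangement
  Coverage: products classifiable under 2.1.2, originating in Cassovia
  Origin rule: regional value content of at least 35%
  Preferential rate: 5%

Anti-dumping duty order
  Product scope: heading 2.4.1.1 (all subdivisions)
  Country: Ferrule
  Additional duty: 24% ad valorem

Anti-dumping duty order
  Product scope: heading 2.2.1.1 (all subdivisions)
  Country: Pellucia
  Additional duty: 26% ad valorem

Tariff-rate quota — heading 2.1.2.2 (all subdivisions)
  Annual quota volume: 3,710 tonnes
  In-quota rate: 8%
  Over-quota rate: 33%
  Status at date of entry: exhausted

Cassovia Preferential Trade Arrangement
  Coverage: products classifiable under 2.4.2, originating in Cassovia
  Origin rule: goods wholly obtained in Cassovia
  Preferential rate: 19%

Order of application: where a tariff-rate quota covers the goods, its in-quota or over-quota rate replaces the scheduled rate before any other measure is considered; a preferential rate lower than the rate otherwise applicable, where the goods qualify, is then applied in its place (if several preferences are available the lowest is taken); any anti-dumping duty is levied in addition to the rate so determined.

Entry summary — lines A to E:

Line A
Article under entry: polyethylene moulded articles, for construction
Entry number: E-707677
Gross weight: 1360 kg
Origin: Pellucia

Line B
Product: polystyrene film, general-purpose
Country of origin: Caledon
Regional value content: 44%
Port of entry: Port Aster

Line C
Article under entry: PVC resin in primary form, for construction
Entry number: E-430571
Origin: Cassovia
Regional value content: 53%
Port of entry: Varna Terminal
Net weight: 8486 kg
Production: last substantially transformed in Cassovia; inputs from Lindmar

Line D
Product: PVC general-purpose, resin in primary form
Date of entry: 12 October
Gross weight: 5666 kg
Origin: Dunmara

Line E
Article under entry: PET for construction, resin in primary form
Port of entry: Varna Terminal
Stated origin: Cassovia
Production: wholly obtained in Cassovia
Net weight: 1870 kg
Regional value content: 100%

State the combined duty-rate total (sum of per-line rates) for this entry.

83%

Line A: polyethylene → 2.2; moulded articles → 2.2.2; for construction → 2.2.2.2. Scheduled 37%. No special measure applies. → 37%.
Line B: polystyrene → 2.3; film → 2.3.2; general-purpose → 2.3.2.1. Scheduled 24%. Caledon agreement on 2.1.1.3: 2.3.2.1 not covered. → 24%.
Line C: PVC → 2.4; resin in primary form → 2.4.2; for construction → 2.4.2.1. Scheduled 8%. Cassovia agreement on 2.1.2: 2.4.2.1 not covered; Cassovia agreement on 2.4.2: not wholly obtained. → 8%.
Line D: PVC → 2.4; resin in primary form → 2.4.2; general-purpose → 2.4.2.2. Scheduled 9%. No special measure applies. → 9%.
Line E: PET → 2.1; resin in primary form → 2.1.2; for construction → 2.1.2.3. Scheduled 37%. Cassovia agreement on 2.1.2: RVC ≥ 35% → 5% available; Cassovia agreement on 2.4.2: 2.1.2.3 not covered; preferential 5%. → 5%.
Sum: 37% + 24% + 8% + 9% + 5% = 83%.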